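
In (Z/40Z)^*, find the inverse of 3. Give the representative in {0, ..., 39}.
3^(−1) ≡ 27 (mod 40)

Apply the extended Euclidean algorithm to (40, 3), tracking rows (r, s, t) with s·40 + t·3 = r. Each division r_prev = q·r_cur + r_new produces the new row as (previous row) − q·(current row):
  row A: (40, 1, 0)   [1·40 + 0·3 = 40]
  row B: (3, 0, 1)   [0·40 + 1·3 = 3]
  40 = 13·3 + 1   → row C = row A − 13·row B = (1, 1, −13)   [check: 1·40 − 13·3 = 1]
  3 = 3·1 + 0   → remainder 0, stop. gcd = 1 (last nonzero row C).
The gcd is 1, so 3 is invertible mod 40. The last nonzero row gives 1·40 − 13·3 = 1, so t = −13. So 3^(−1) ≡ −13 ≡ 27 (mod 40). Verify: 3 · 27 = 81 ≡ 1 (mod 40). ✓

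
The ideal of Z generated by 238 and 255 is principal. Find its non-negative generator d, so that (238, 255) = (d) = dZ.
In the PID Z, (a, b) is generated by gcd(a, b). Compute gcd(255, 238) with the extended Euclidean algorithm, tracking rows (r, s, t) with s·255 + t·238 = r:
  row A: (255, 1, 0)   [1·255 + 0·238 = 255]
  row B: (238, 0, 1)   [0·255 + 1·238 = 238]
  255 = 1·238 + 17   → row C = row A − 1·row B = (17, 1, −1)   [check: 1·255 − 1·238 = 17]
  238 = 14·17 + 0   → remainder 0, stop. gcd = 17 (last nonzero row C).
So gcd(238, 255) = 17, with Bézout identity 1·255 − 1·238 = 17. Containment (⊇): the Bézout identity exhibits 17 as an element of (238, 255), giving (17) ⊆ (238, 255). Containment (⊆): since 17 | 238 and 17 | 255 (238 = 17·14, 255 = 17·15), every Z-linear combination of 238 and 255 is divisible by 17, so (238, 255) ⊆ (17). Therefore (238, 255) = (17), d = 17.

Final answer: (238, 255) = (17); d = 17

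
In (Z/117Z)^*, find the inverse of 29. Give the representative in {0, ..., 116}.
Apply the extended Euclidean algorithm to (117, 29), tracking rows (r, s, t) with s·117 + t·29 = r. Each division r_prev = q·r_cur + r_new produces the new row as (previous row) − q·(current row):
  row A: (117, 1, 0)   [1·117 + 0·29 = 117]
  row B: (29, 0, 1)   [0·117 + 1·29 = 29]
  117 = 4·29 + 1   → row C = row A − 4·row B = (1, 1, −4)   [check: 1·117 − 4·29 = 1]
  29 = 29·1 + 0   → remainder 0, stop. gcd = 1 (last nonzero row C).
The gcd is 1, so 29 is invertible mod 117. The last nonzero row gives 1·117 − 4·29 = 1, so t = −4. So 29^(−1) ≡ −4 ≡ 113 (mod 117). Verify: 29 · 113 = 3277 ≡ 1 (mod 117). ✓

Final answer: 29^(−1) ≡ 113 (mod 117)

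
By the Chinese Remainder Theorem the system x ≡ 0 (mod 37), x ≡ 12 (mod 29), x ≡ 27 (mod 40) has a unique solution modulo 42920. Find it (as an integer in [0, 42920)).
The moduli 37, 29, 40 are pairwise coprime, so by the CRT there is a unique solution mod 37·29·40 = 42920.
Solve by successive substitution. Start with x ≡ 0 (mod 37).
  Combine with x ≡ 12 (mod 29): write x = 37·t and require 37·t ≡ 12 (mod 29). Since 37^(−1) ≡ 11 (mod 29) (37 ≡ 8 (mod 29)), t ≡ 11·12 ≡ 16 (mod 29). So x ≡ 37·16 = 592 (mod 1073).
  Combine with x ≡ 27 (mod 40): write x = 592 + 1073·t and require 592 + 1073·t ≡ 27 (mod 40), i.e. 1073·t ≡ 27 − 592 ≡ 35 (mod 40). Since 1073^(−1) ≡ 17 (mod 40) (1073 ≡ 33 (mod 40)), t ≡ 17·35 ≡ 35 (mod 40). So x ≡ 592 + 1073·35 = 38147 (mod 42920).
Unique solution in [0, 42920): x = 38147.

Final answer: x ≡ 38147 (mod 42920); the representative in [0, 42920) is 38147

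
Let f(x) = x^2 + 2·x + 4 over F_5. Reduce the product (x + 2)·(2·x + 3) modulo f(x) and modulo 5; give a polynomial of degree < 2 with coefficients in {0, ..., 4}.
Multiply as integer polynomials: a · b = 2·x^2 + 7·x + 6. Reducing coefficients mod 5: a · b ≡ 2·x^2 + 2·x + 1. Now divide by f(x) = x^2 + 2·x + 4 in F_5[x], eliminating the leading term at each step:
  leading term 2·x^2: subtract (2)·f(x) = 2·x^2 + 4·x + 3, leaving 3·x + 3 (coefficients mod 5)
The degree is now < 2, so this is the remainder. Hence a · b ≡ 3·x + 3 in F_5[x]/(f).

Final answer: a · b ≡ 3·x + 3 (mod f(x))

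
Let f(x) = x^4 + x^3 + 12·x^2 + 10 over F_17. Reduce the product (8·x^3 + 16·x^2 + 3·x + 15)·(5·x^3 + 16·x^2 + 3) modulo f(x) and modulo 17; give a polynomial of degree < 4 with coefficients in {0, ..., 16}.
Multiply as integer polynomials: a · b = 40·x^6 + 208·x^5 + 271·x^4 + 147·x^3 + 288·x^2 + 9·x + 45. Reducing coefficients mod 17: a · b ≡ 6·x^6 + 4·x^5 + 16·x^4 + 11·x^3 + 16·x^2 + 9·x + 11. Now divide by f(x) = x^4 + x^3 + 12·x^2 + 10 in F_17[x], eliminating the leading term at each step:
  leading term 6·x^6: subtract (6·x^2)·f(x) = 6·x^6 + 6·x^5 + 4·x^4 + 9·x^2, leaving 15·x^5 + 12·x^4 + 11·x^3 + 7·x^2 + 9·x + 11 (coefficients mod 17)
  leading term 15·x^5: subtract (15·x)·f(x) = 15·x^5 + 15·x^4 + 10·x^3 + 14·x, leaving 14·x^4 + x^3 + 7·x^2 + 12·x + 11 (coefficients mod 17)
  leading term 14·x^4: subtract (14)·f(x) = 14·x^4 + 14·x^3 + 15·x^2 + 4, leaving 4·x^3 + 9·x^2 + 12·x + 7 (coefficients mod 17)
The degree is now < 4, so this is the remainder. Hence a · b ≡ 4·x^3 + 9·x^2 + 12·x + 7 in F_17[x]/(f).

Final answer: a · b ≡ 4·x^3 + 9·x^2 + 12·x + 7 (mod f(x))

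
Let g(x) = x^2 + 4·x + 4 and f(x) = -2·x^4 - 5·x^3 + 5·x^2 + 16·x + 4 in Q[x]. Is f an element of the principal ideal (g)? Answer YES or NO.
YES

In Q[x] the ideal (g) consists of all multiples of g, so f ∈ (g) iff g | f, i.e. iff the remainder of f on division by g is 0. Divide f by g (g is monic, so eliminate the leading term of the running remainder at each step):
  leading term -2·x^4: subtract (-2·x^2)·g(x) = -2·x^4 - 8·x^3 - 8·x^2, leaving 3·x^3 + 13·x^2 + 16·x + 4
  leading term 3·x^3: subtract (3·x)·g(x) = 3·x^3 + 12·x^2 + 12·x, leaving x^2 + 4·x + 4
  leading term x^2: subtract (1)·g(x) = x^2 + 4·x + 4, leaving 0
The remainder is 0, so f(x) = g(x) · h(x) with h(x) = -2·x^2 + 3·x + 1. Hence g | f, i.e. f ∈ (g).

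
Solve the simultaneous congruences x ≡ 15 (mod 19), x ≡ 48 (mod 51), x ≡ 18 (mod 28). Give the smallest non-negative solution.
The moduli 19, 51, 28 are pairwise coprime, so by the CRT there is a unique solution mod 19·51·28 = 27132.
Solve by successive substitution. Start with x ≡ 15 (mod 19).
  Combine with x ≡ 48 (mod 51): write x = 15 + 19·t and require 15 + 19·t ≡ 48 (mod 51), i.e. 19·t ≡ 48 − 15 ≡ 33 (mod 51). Since 19^(−1) ≡ 43 (mod 51), t ≡ 43·33 ≡ 42 (mod 51). So x ≡ 15 + 19·42 = 813 (mod 969).
  Combine with x ≡ 18 (mod 28): write x = 813 + 969·t and require 813 + 969·t ≡ 18 (mod 28), i.e. 969·t ≡ 18 − 813 ≡ 17 (mod 28). Since 969^(−1) ≡ 5 (mod 28) (969 ≡ 17 (mod 28)), t ≡ 5·17 ≡ 1 (mod 28). So x ≡ 813 + 969·1 = 1782 (mod 27132).
Unique solution in [0, 27132): x = 1782.

Final answer: x ≡ 1782 (mod 27132); the representative in [0, 27132) is 1782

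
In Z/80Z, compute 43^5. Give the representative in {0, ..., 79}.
43

Use repeated squaring. Binary(5) = 101. Walk through the bits of the exponent 5 left-to-right: at each bit after the leading one, square the running value, then multiply by 43 if the bit is 1 (always reducing mod 80):
  bit 1 = 1 (leading): start with 43.
  bit 2 = 0: square 43^2 = 1849 ≡ 9 (mod 80).
  bit 3 = 1: square 9^2 = 81 ≡ 1; bit is 1, so multiply 1·43 = 43 (mod 80).
Final value: 43^5 ≡ 43 (mod 80).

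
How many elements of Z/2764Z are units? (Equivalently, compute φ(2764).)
Z/2764Z has φ(2764) = 1380 units

An element a ∈ Z/2764Z is a unit iff gcd(a, 2764) = 1, so the number of units is φ(2764). φ is multiplicative, with φ(p^e) = p^e − p^(e−1). Factorise 2764 = 2^2 · 691. Then
  φ(2764) = (2^2 − 2^1) · (691 − 1) = 2 · 690 = 1380.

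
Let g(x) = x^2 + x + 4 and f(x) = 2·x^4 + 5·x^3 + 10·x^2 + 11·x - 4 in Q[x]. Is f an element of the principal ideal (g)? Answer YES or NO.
In Q[x] the ideal (g) consists of all multiples of g, so f ∈ (g) iff g | f, i.e. iff the remainder of f on division by g is 0. Divide f by g (g is monic, so eliminate the leading term of the running remainder at each step):
  leading term 2·x^4: subtract (2·x^2)·g(x) = 2·x^4 + 2·x^3 + 8·x^2, leaving 3·x^3 + 2·x^2 + 11·x - 4
  leading term 3·x^3: subtract (3·x)·g(x) = 3·x^3 + 3·x^2 + 12·x, leaving -x^2 - x - 4
  leading term -x^2: subtract (-1)·g(x) = -x^2 - x - 4, leaving 0
The remainder is 0, so f(x) = g(x) · h(x) with h(x) = 2·x^2 + 3·x - 1. Hence g | f, i.e. f ∈ (g).

Final answer: YES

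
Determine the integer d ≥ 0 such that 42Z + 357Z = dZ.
In the PID Z, (a, b) is generated by gcd(a, b). Compute gcd(357, 42) with the extended Euclidean algorithm, tracking rows (r, s, t) with s·357 + t·42 = r:
  row A: (357, 1, 0)   [1·357 + 0·42 = 357]
  row B: (42, 0, 1)   [0·357 + 1·42 = 42]
  357 = 8·42 + 21   → row C = row A − 8·row B = (21, 1, −8)   [check: 1·357 − 8·42 = 21]
  42 = 2·21 + 0   → remainder 0, stop. gcd = 21 (last nonzero row C).
So gcd(42, 357) = 21, with Bézout identity 1·357 − 8·42 = 21. Containment (⊇): the Bézout identity exhibits 21 as an element of (42, 357), giving (21) ⊆ (42, 357). Containment (⊆): since 21 | 42 and 21 | 357 (42 = 21·2, 357 = 21·17), every Z-linear combination of 42 and 357 is divisible by 21, so (42, 357) ⊆ (21). Therefore (42, 357) = (21), d = 21.

Final answer: (42, 357) = (21); d = 21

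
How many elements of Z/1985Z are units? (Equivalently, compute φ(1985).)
Z/1985Z has φ(1985) = 1584 units

An element a ∈ Z/1985Z is a unit iff gcd(a, 1985) = 1, so the number of units is φ(1985). φ is multiplicative, with φ(p^e) = p^e − p^(e−1). Factorise 1985 = 5 · 397. Then
  φ(1985) = (5 − 1) · (397 − 1) = 4 · 396 = 1584.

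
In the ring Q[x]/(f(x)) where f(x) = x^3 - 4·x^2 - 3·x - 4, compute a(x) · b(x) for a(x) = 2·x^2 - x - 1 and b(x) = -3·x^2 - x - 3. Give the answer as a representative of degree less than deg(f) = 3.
a · b ≡ -112·x^2 - 89·x - 89 (mod f(x))

First multiply in Q[x] without reducing: a · b = -6·x^4 + x^3 - 2·x^2 + 4·x + 3. Now divide by f(x) = x^3 - 4·x^2 - 3·x - 4, eliminating the leading term at each step:
  leading term -6·x^4: subtract (-6·x)·f(x) = -6·x^4 + 24·x^3 + 18·x^2 + 24·x, leaving -23·x^3 - 20·x^2 - 20·x + 3
  leading term -23·x^3: subtract (-23)·f(x) = -23·x^3 + 92·x^2 + 69·x + 92, leaving -112·x^2 - 89·x - 89
The degree is now < 3, so this is the remainder. Hence a · b ≡ -112·x^2 - 89·x - 89 in Q[x]/(f).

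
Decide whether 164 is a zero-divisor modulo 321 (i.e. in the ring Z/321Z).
NO

gcd(164, 321) = 1, so 164 is a unit in Z/321Z (it has a multiplicative inverse). A unit cannot be a zero-divisor: if 164·b ≡ 0 then multiplying both sides by 164^(−1) gives b ≡ 0. So 164 is not a zero-divisor.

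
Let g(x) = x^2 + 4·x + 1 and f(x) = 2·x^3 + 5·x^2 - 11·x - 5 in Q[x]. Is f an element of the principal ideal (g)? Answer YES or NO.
In Q[x] the ideal (g) consists of all multiples of g, so f ∈ (g) iff g | f, i.e. iff the remainder of f on division by g is 0. Divide f by g (g is monic, so eliminate the leading term of the running remainder at each step):
  leading term 2·x^3: subtract (2·x)·g(x) = 2·x^3 + 8·x^2 + 2·x, leaving -3·x^2 - 13·x - 5
  leading term -3·x^2: subtract (-3)·g(x) = -3·x^2 - 12·x - 3, leaving -x - 2
The remainder r(x) = -x - 2 ≠ 0 (and deg r < deg g), so g ∤ f, i.e. f ∉ (g).

Final answer: NO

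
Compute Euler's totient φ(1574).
φ is multiplicative, with φ(p^e) = p^e − p^(e−1). Factorise 1574 = 2 · 787. Then
  φ(1574) = (2 − 1) · (787 − 1) = 1 · 786 = 786.

Final answer: φ(1574) = 786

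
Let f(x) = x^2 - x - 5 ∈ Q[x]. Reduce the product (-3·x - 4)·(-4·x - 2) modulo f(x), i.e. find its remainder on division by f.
First multiply in Q[x] without reducing: a · b = 12·x^2 + 22·x + 8. Now divide by f(x) = x^2 - x - 5, eliminating the leading term at each step:
  leading term 12·x^2: subtract (12)·f(x) = 12·x^2 - 12·x - 60, leaving 34·x + 68
The degree is now < 2, so this is the remainder. Hence a · b ≡ 34·x + 68 in Q[x]/(f).

Final answer: a · b ≡ 34·x + 68 (mod f(x))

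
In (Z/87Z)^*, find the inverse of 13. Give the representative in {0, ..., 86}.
Apply the extended Euclidean algorithm to (87, 13), tracking rows (r, s, t) with s·87 + t·13 = r. Each division r_prev = q·r_cur + r_new produces the new row as (previous row) − q·(current row):
  row A: (87, 1, 0)   [1·87 + 0·13 = 87]
  row B: (13, 0, 1)   [0·87 + 1·13 = 13]
  87 = 6·13 + 9   → row C = row A − 6·row B = (9, 1, −6)   [check: 1·87 − 6·13 = 9]
  13 = 1·9 + 4   → row D = row B − 1·row C = (4, −1, 7)   [check: −1·87 + 7·13 = 4]
  9 = 2·4 + 1   → row E = row C − 2·row D = (1, 3, −20)   [check: 3·87 − 20·13 = 1]
  4 = 4·1 + 0   → remainder 0, stop. gcd = 1 (last nonzero row E).
The gcd is 1, so 13 is invertible mod 87. The last nonzero row gives 3·87 − 20·13 = 1, so t = −20. So 13^(−1) ≡ −20 ≡ 67 (mod 87). Verify: 13 · 67 = 871 ≡ 1 (mod 87). ✓

Final answer: 13^(−1) ≡ 67 (mod 87)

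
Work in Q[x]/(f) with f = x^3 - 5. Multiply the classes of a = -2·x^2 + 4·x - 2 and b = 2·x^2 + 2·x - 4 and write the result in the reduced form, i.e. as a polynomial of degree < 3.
a · b ≡ 12·x^2 - 40·x + 28 (mod f(x))

First multiply in Q[x] without reducing: a · b = -4·x^4 + 4·x^3 + 12·x^2 - 20·x + 8. Now divide by f(x) = x^3 - 5, eliminating the leading term at each step:
  leading term -4·x^4: subtract (-4·x)·f(x) = -4·x^4 + 20·x, leaving 4·x^3 + 12·x^2 - 40·x + 8
  leading term 4·x^3: subtract (4)·f(x) = 4·x^3 - 20, leaving 12·x^2 - 40·x + 28
The degree is now < 3, so this is the remainder. Hence a · b ≡ 12·x^2 - 40·x + 28 in Q[x]/(f).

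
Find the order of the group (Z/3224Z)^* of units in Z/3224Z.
|(Z/3224Z)^*| = 1440

(Z/3224Z)^* consists of the classes a with gcd(a, 3224) = 1, so its order is φ(3224). φ is multiplicative, with φ(p^e) = p^e − p^(e−1). Factorise 3224 = 2^3 · 13 · 31. Then
  φ(3224) = (2^3 − 2^2) · (13 − 1) · (31 − 1) = 4 · 12 · 30 = 1440.
Thus |(Z/3224Z)^*| = 1440.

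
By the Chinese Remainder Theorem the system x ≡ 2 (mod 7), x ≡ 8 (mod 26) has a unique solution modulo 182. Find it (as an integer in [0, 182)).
The moduli 7, 26 are pairwise coprime, so by the CRT there is a unique solution mod 7·26 = 182.
Solve by successive substitution. Start with x ≡ 2 (mod 7).
  Combine with x ≡ 8 (mod 26): write x = 2 + 7·t and require 2 + 7·t ≡ 8 (mod 26), i.e. 7·t ≡ 8 − 2 ≡ 6 (mod 26). Since 7^(−1) ≡ 15 (mod 26), t ≡ 15·6 ≡ 12 (mod 26). So x ≡ 2 + 7·12 = 86 (mod 182).
Unique solution in [0, 182): x = 86.

Final answer: x ≡ 86 (mod 182); the representative in [0, 182) is 86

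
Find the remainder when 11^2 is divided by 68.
53

Use repeated squaring. Binary(2) = 10. Walk through the bits of the exponent 2 left-to-right: at each bit after the leading one, square the running value, then multiply by 11 if the bit is 1 (always reducing mod 68):
  bit 1 = 1 (leading): start with 11.
  bit 2 = 0: square 11^2 = 121 ≡ 53 (mod 68).
Final value: 11^2 ≡ 53 (mod 68).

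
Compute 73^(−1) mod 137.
Apply the extended Euclidean algorithm to (137, 73), tracking rows (r, s, t) with s·137 + t·73 = r. Each division r_prev = q·r_cur + r_new produces the new row as (previous row) − q·(current row):
  row A: (137, 1, 0)   [1·137 + 0·73 = 137]
  row B: (73, 0, 1)   [0·137 + 1·73 = 73]
  137 = 1·73 + 64   → row C = row A − 1·row B = (64, 1, −1)   [check: 1·137 − 1·73 = 64]
  73 = 1·64 + 9   → row D = row B − 1·row C = (9, −1, 2)   [check: −1·137 + 2·73 = 9]
  64 = 7·9 + 1   → row E = row C − 7·row D = (1, 8, −15)   [check: 8·137 − 15·73 = 1]
  9 = 9·1 + 0   → remainder 0, stop. gcd = 1 (last nonzero row E).
The gcd is 1, so 73 is invertible mod 137. The last nonzero row gives 8·137 − 15·73 = 1, so t = −15. So 73^(−1) ≡ −15 ≡ 122 (mod 137). Verify: 73 · 122 = 8906 ≡ 1 (mod 137). ✓

Final answer: 73^(−1) ≡ 122 (mod 137)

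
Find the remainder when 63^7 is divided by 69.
66

Use repeated squaring. Binary(7) = 111. Walk through the bits of the exponent 7 left-to-right: at each bit after the leading one, square the running value, then multiply by 63 if the bit is 1 (always reducing mod 69):
  bit 1 = 1 (leading): start with 63.
  bit 2 = 1: square 63^2 = 3969 ≡ 36; bit is 1, so multiply 36·63 = 2268 ≡ 60 (mod 69).
  bit 3 = 1: square 60^2 = 3600 ≡ 12; bit is 1, so multiply 12·63 = 756 ≡ 66 (mod 69).
Final value: 63^7 ≡ 66 (mod 69).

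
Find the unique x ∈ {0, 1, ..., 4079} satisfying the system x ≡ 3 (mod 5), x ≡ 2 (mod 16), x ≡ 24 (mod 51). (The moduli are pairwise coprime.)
The moduli 5, 16, 51 are pairwise coprime, so by the CRT there is a unique solution mod 5·16·51 = 4080.
Solve by successive substitution. Start with x ≡ 3 (mod 5).
  Combine with x ≡ 2 (mod 16): write x = 3 + 5·t and require 3 + 5·t ≡ 2 (mod 16), i.e. 5·t ≡ 2 − 3 ≡ 15 (mod 16). Since 5^(−1) ≡ 13 (mod 16), t ≡ 13·15 ≡ 3 (mod 16). So x ≡ 3 + 5·3 = 18 (mod 80).
  Combine with x ≡ 24 (mod 51): write x = 18 + 80·t and require 18 + 80·t ≡ 24 (mod 51), i.e. 80·t ≡ 24 − 18 ≡ 6 (mod 51). Since 80^(−1) ≡ 44 (mod 51) (80 ≡ 29 (mod 51)), t ≡ 44·6 ≡ 9 (mod 51). So x ≡ 18 + 80·9 = 738 (mod 4080).
Unique solution in [0, 4080): x = 738.

Final answer: x ≡ 738 (mod 4080); the representative in [0, 4080) is 738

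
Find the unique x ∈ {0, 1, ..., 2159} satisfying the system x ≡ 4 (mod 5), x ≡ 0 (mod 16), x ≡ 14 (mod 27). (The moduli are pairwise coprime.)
The moduli 5, 16, 27 are pairwise coprime, so by the CRT there is a unique solution mod 5·16·27 = 2160.
Solve by successive substitution. Start with x ≡ 4 (mod 5).
  Combine with x ≡ 0 (mod 16): write x = 4 + 5·t and require 4 + 5·t ≡ 0 (mod 16), i.e. 5·t ≡ 0 − 4 ≡ 12 (mod 16). Since 5^(−1) ≡ 13 (mod 16), t ≡ 13·12 ≡ 12 (mod 16). So x ≡ 4 + 5·12 = 64 (mod 80).
  Combine with x ≡ 14 (mod 27): write x = 64 + 80·t and require 64 + 80·t ≡ 14 (mod 27), i.e. 80·t ≡ 14 − 64 ≡ 4 (mod 27). Since 80^(−1) ≡ 26 (mod 27) (80 ≡ 26 (mod 27)), t ≡ 26·4 ≡ 23 (mod 27). So x ≡ 64 + 80·23 = 1904 (mod 2160).
Unique solution in [0, 2160): x = 1904.

Final answer: x ≡ 1904 (mod 2160); the representative in [0, 2160) is 1904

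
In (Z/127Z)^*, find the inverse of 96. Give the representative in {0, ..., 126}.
Apply the extended Euclidean algorithm to (127, 96), tracking rows (r, s, t) with s·127 + t·96 = r. Each division r_prev = q·r_cur + r_new produces the new row as (previous row) − q·(current row):
  row A: (127, 1, 0)   [1·127 + 0·96 = 127]
  row B: (96, 0, 1)   [0·127 + 1·96 = 96]
  127 = 1·96 + 31   → row C = row A − 1·row B = (31, 1, −1)   [check: 1·127 − 1·96 = 31]
  96 = 3·31 + 3   → row D = row B − 3·row C = (3, −3, 4)   [check: −3·127 + 4·96 = 3]
  31 = 10·3 + 1   → row E = row C − 10·row D = (1, 31, −41)   [check: 31·127 − 41·96 = 1]
  3 = 3·1 + 0   → remainder 0, stop. gcd = 1 (last nonzero row E).
The gcd is 1, so 96 is invertible mod 127. The last nonzero row gives 31·127 − 41·96 = 1, so t = −41. So 96^(−1) ≡ −41 ≡ 86 (mod 127). Verify: 96 · 86 = 8256 ≡ 1 (mod 127). ✓

Final answer: 96^(−1) ≡ 86 (mod 127)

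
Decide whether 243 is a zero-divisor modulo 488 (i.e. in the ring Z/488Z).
NO

gcd(243, 488) = 1, so 243 is a unit in Z/488Z (it has a multiplicative inverse). A unit cannot be a zero-divisor: if 243·b ≡ 0 then multiplying both sides by 243^(−1) gives b ≡ 0. So 243 is not a zero-divisor.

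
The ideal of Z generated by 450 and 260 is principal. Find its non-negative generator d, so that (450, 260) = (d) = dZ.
In the PID Z, (a, b) is generated by gcd(a, b). Compute gcd(450, 260) with the extended Euclidean algorithm, tracking rows (r, s, t) with s·450 + t·260 = r:
  row A: (450, 1, 0)   [1·450 + 0·260 = 450]
  row B: (260, 0, 1)   [0·450 + 1·260 = 260]
  450 = 1·260 + 190   → row C = row A − 1·row B = (190, 1, −1)   [check: 1·450 − 1·260 = 190]
  260 = 1·190 + 70   → row D = row B − 1·row C = (70, −1, 2)   [check: −1·450 + 2·260 = 70]
  190 = 2·70 + 50   → row E = row C − 2·row D = (50, 3, −5)   [check: 3·450 − 5·260 = 50]
  70 = 1·50 + 20   → row F = row D − 1·row E = (20, −4, 7)   [check: −4·450 + 7·260 = 20]
  50 = 2·20 + 10   → row G = row E − 2·row F = (10, 11, −19)   [check: 11·450 − 19·260 = 10]
  20 = 2·10 + 0   → remainder 0, stop. gcd = 10 (last nonzero row G).
So gcd(450, 260) = 10, with Bézout identity 11·450 − 19·260 = 10. Containment (⊇): the Bézout identity exhibits 10 as an element of (450, 260), giving (10) ⊆ (450, 260). Containment (⊆): since 10 | 450 and 10 | 260 (450 = 10·45, 260 = 10·26), every Z-linear combination of 450 and 260 is divisible by 10, so (450, 260) ⊆ (10). Therefore (450, 260) = (10), d = 10.

Final answer: (450, 260) = (10); d = 10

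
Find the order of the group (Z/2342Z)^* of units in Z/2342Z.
(Z/2342Z)^* consists of the classes a with gcd(a, 2342) = 1, so its order is φ(2342). φ is multiplicative, with φ(p^e) = p^e − p^(e−1). Factorise 2342 = 2 · 1171. Then
  φ(2342) = (2 − 1) · (1171 − 1) = 1 · 1170 = 1170.
Thus |(Z/2342Z)^*| = 1170.

Final answer: |(Z/2342Z)^*| = 1170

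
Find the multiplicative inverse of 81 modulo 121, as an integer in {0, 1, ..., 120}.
81^(−1) ≡ 3 (mod 121)

Apply the extended Euclidean algorithm to (121, 81), tracking rows (r, s, t) with s·121 + t·81 = r. Each division r_prev = q·r_cur + r_new produces the new row as (previous row) − q·(current row):
  row A: (121, 1, 0)   [1·121 + 0·81 = 121]
  row B: (81, 0, 1)   [0·121 + 1·81 = 81]
  121 = 1·81 + 40   → row C = row A − 1·row B = (40, 1, −1)   [check: 1·121 − 1·81 = 40]
  81 = 2·40 + 1   → row D = row B − 2·row C = (1, −2, 3)   [check: −2·121 + 3·81 = 1]
  40 = 40·1 + 0   → remainder 0, stop. gcd = 1 (last nonzero row D).
The gcd is 1, so 81 is invertible mod 121. The last nonzero row gives −2·121 + 3·81 = 1, so t = 3. So 81^(−1) ≡ 3 (mod 121). Verify: 81 · 3 = 243 ≡ 1 (mod 121). ✓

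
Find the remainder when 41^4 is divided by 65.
16

Use repeated squaring. Binary(4) = 100. Walk through the bits of the exponent 4 left-to-right: at each bit after the leading one, square the running value, then multiply by 41 if the bit is 1 (always reducing mod 65):
  bit 1 = 1 (leading): start with 41.
  bit 2 = 0: square 41^2 = 1681 ≡ 56 (mod 65).
  bit 3 = 0: square 56^2 = 3136 ≡ 16 (mod 65).
Final value: 41^4 ≡ 16 (mod 65).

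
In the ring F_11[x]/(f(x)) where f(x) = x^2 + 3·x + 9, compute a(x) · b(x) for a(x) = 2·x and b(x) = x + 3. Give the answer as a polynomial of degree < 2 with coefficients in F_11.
a · b ≡ 4 (mod f(x))

Multiply as integer polynomials: a · b = 2·x^2 + 6·x. Reducing coefficients mod 11: a · b ≡ 2·x^2 + 6·x. Now divide by f(x) = x^2 + 3·x + 9 in F_11[x], eliminating the leading term at each step:
  leading term 2·x^2: subtract (2)·f(x) = 2·x^2 + 6·x + 7, leaving 4 (coefficients mod 11)
The degree is now < 2, so this is the remainder. Hence a · b ≡ 4 in F_11[x]/(f).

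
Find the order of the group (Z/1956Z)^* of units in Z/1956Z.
|(Z/1956Z)^*| = 648

(Z/1956Z)^* consists of the classes a with gcd(a, 1956) = 1, so its order is φ(1956). φ is multiplicative, with φ(p^e) = p^e − p^(e−1). Factorise 1956 = 2^2 · 3 · 163. Then
  φ(1956) = (2^2 − 2^1) · (3 − 1) · (163 − 1) = 2 · 2 · 162 = 648.
Thus |(Z/1956Z)^*| = 648.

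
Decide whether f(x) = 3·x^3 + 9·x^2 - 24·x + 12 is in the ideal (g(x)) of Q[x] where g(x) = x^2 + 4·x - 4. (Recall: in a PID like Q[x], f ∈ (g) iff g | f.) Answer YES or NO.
YES

In Q[x] the ideal (g) consists of all multiples of g, so f ∈ (g) iff g | f, i.e. iff the remainder of f on division by g is 0. Divide f by g (g is monic, so eliminate the leading term of the running remainder at each step):
  leading term 3·x^3: subtract (3·x)·g(x) = 3·x^3 + 12·x^2 - 12·x, leaving -3·x^2 - 12·x + 12
  leading term -3·x^2: subtract (-3)·g(x) = -3·x^2 - 12·x + 12, leaving 0
The remainder is 0, so f(x) = g(x) · h(x) with h(x) = 3·x - 3. Hence g | f, i.e. f ∈ (g).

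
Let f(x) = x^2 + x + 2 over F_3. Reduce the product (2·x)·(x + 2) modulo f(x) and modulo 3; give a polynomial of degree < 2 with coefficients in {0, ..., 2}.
Multiply as integer polynomials: a · b = 2·x^2 + 4·x. Reducing coefficients mod 3: a · b ≡ 2·x^2 + x. Now divide by f(x) = x^2 + x + 2 in F_3[x], eliminating the leading term at each step:
  leading term 2·x^2: subtract (2)·f(x) = 2·x^2 + 2·x + 1, leaving 2·x + 2 (coefficients mod 3)
The degree is now < 2, so this is the remainder. Hence a · b ≡ 2·x + 2 in F_3[x]/(f).

Final answer: a · b ≡ 2·x + 2 (mod f(x))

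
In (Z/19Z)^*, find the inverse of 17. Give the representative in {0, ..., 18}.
Apply the extended Euclidean algorithm to (19, 17), tracking rows (r, s, t) with s·19 + t·17 = r. Each division r_prev = q·r_cur + r_new produces the new row as (previous row) − q·(current row):
  row A: (19, 1, 0)   [1·19 + 0·17 = 19]
  row B: (17, 0, 1)   [0·19 + 1·17 = 17]
  19 = 1·17 + 2   → row C = row A − 1·row B = (2, 1, −1)   [check: 1·19 − 1·17 = 2]
  17 = 8·2 + 1   → row D = row B − 8·row C = (1, −8, 9)   [check: −8·19 + 9·17 = 1]
  2 = 2·1 + 0   → remainder 0, stop. gcd = 1 (last nonzero row D).
The gcd is 1, so 17 is invertible mod 19. The last nonzero row gives −8·19 + 9·17 = 1, so t = 9. So 17^(−1) ≡ 9 (mod 19). Verify: 17 · 9 = 153 ≡ 1 (mod 19). ✓

Final answer: 17^(−1) ≡ 9 (mod 19)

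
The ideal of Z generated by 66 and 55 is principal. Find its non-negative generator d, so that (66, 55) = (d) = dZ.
(66, 55) = (11); d = 11

In the PID Z, (a, b) is generated by gcd(a, b). Compute gcd(66, 55) with the extended Euclidean algorithm, tracking rows (r, s, t) with s·66 + t·55 = r:
  row A: (66, 1, 0)   [1·66 + 0·55 = 66]
  row B: (55, 0, 1)   [0·66 + 1·55 = 55]
  66 = 1·55 + 11   → row C = row A − 1·row B = (11, 1, −1)   [check: 1·66 − 1·55 = 11]
  55 = 5·11 + 0   → remainder 0, stop. gcd = 11 (last nonzero row C).
So gcd(66, 55) = 11, with Bézout identity 1·66 − 1·55 = 11. Containment (⊇): the Bézout identity exhibits 11 as an element of (66, 55), giving (11) ⊆ (66, 55). Containment (⊆): since 11 | 66 and 11 | 55 (66 = 11·6, 55 = 11·5), every Z-linear combination of 66 and 55 is divisible by 11, so (66, 55) ⊆ (11). Therefore (66, 55) = (11), d = 11.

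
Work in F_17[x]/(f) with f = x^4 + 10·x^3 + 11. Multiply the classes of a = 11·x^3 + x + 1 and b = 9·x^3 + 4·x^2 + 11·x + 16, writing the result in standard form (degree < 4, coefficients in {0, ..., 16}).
Multiply as integer polynomials: a · b = 99·x^6 + 44·x^5 + 130·x^4 + 189·x^3 + 15·x^2 + 27·x + 16. Reducing coefficients mod 17: a · b ≡ 14·x^6 + 10·x^5 + 11·x^4 + 2·x^3 + 15·x^2 + 10·x + 16. Now divide by f(x) = x^4 + 10·x^3 + 11 in F_17[x], eliminating the leading term at each step:
  leading term 14·x^6: subtract (14·x^2)·f(x) = 14·x^6 + 4·x^5 + x^2, leaving 6·x^5 + 11·x^4 + 2·x^3 + 14·x^2 + 10·x + 16 (coefficients mod 17)
  leading term 6·x^5: subtract (6·x)·f(x) = 6·x^5 + 9·x^4 + 15·x, leaving 2·x^4 + 2·x^3 + 14·x^2 + 12·x + 16 (coefficients mod 17)
  leading term 2·x^4: subtract (2)·f(x) = 2·x^4 + 3·x^3 + 5, leaving 16·x^3 + 14·x^2 + 12·x + 11 (coefficients mod 17)
The degree is now < 4, so this is the remainder. Hence a · b ≡ 16·x^3 + 14·x^2 + 12·x + 11 in F_17[x]/(f).

Final answer: a · b ≡ 16·x^3 + 14·x^2 + 12·x + 11 (mod f(x))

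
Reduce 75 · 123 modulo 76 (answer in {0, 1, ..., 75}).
29

Reduce the factors first: 123 ≡ 47 (mod 76), so 75 · 123 ≡ 75 · 47 (mod 76). 75 · 47 = 3525. Dividing by 76: 3525 = 46·76 + 29. So (75 · 123) mod 76 = 29.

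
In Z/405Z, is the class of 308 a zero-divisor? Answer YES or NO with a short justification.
gcd(308, 405) = 1, so 308 is a unit in Z/405Z (it has a multiplicative inverse). A unit cannot be a zero-divisor: if 308·b ≡ 0 then multiplying both sides by 308^(−1) gives b ≡ 0. So 308 is not a zero-divisor.

Final answer: NO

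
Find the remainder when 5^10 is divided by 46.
9

Use repeated squaring. Binary(10) = 1010. Walk through the bits of the exponent 10 left-to-right: at each bit after the leading one, square the running value, then multiply by 5 if the bit is 1 (always reducing mod 46):
  bit 1 = 1 (leading): start with 5.
  bit 2 = 0: square 5^2 = 25 (mod 46).
  bit 3 = 1: square 25^2 = 625 ≡ 27; bit is 1, so multiply 27·5 = 135 ≡ 43 (mod 46).
  bit 4 = 0: square 43^2 = 1849 ≡ 9 (mod 46).
Final value: 5^10 ≡ 9 (mod 46).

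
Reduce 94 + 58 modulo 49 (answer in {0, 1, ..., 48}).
Reduce the summands first: 94 ≡ 45, 58 ≡ 9 (mod 49), so 94 + 58 ≡ 45 + 9 (mod 49). 45 + 9 = 54; 54 = 1·49 + 5, so (94 + 58) mod 49 = 5.

Final answer: 5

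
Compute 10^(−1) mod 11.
10^(−1) ≡ 10 (mod 11)

Apply the extended Euclidean algorithm to (11, 10), tracking rows (r, s, t) with s·11 + t·10 = r. Each division r_prev = q·r_cur + r_new produces the new row as (previous row) − q·(current row):
  row A: (11, 1, 0)   [1·11 + 0·10 = 11]
  row B: (10, 0, 1)   [0·11 + 1·10 = 10]
  11 = 1·10 + 1   → row C = row A − 1·row B = (1, 1, −1)   [check: 1·11 − 1·10 = 1]
  10 = 10·1 + 0   → remainder 0, stop. gcd = 1 (last nonzero row C).
The gcd is 1, so 10 is invertible mod 11. The last nonzero row gives 1·11 − 1·10 = 1, so t = −1. So 10^(−1) ≡ −1 ≡ 10 (mod 11). Verify: 10 · 10 = 100 ≡ 1 (mod 11). ✓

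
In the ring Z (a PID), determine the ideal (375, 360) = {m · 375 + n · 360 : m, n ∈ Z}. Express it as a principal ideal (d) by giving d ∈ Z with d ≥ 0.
(375, 360) = (15); d = 15

In the PID Z, (a, b) is generated by gcd(a, b). Compute gcd(375, 360) with the extended Euclidean algorithm, tracking rows (r, s, t) with s·375 + t·360 = r:
  row A: (375, 1, 0)   [1·375 + 0·360 = 375]
  row B: (360, 0, 1)   [0·375 + 1·360 = 360]
  375 = 1·360 + 15   → row C = row A − 1·row B = (15, 1, −1)   [check: 1·375 − 1·360 = 15]
  360 = 24·15 + 0   → remainder 0, stop. gcd = 15 (last nonzero row C).
So gcd(375, 360) = 15, with Bézout identity 1·375 − 1·360 = 15. Containment (⊇): the Bézout identity exhibits 15 as an element of (375, 360), giving (15) ⊆ (375, 360). Containment (⊆): since 15 | 375 and 15 | 360 (375 = 15·25, 360 = 15·24), every Z-linear combination of 375 and 360 is divisible by 15, so (375, 360) ⊆ (15). Therefore (375, 360) = (15), d = 15.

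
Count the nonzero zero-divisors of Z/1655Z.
In Z/1655Z each nonzero element is either a unit (gcd with 1655 is 1) or a zero-divisor (gcd > 1). The number of units is φ(1655): factorise 1655 = 5 · 331, so φ(1655) = (5 − 1) · (331 − 1) = 4 · 330 = 1320. The nonzero elements number 1655 − 1 = 1654. Hence the nonzero zero-divisors number 1654 − 1320 = 334.

Final answer: Z/1655Z has 334 nonzero zero-divisors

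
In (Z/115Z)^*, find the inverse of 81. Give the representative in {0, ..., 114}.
Apply the extended Euclidean algorithm to (115, 81), tracking rows (r, s, t) with s·115 + t·81 = r. Each division r_prev = q·r_cur + r_new produces the new row as (previous row) − q·(current row):
  row A: (115, 1, 0)   [1·115 + 0·81 = 115]
  row B: (81, 0, 1)   [0·115 + 1·81 = 81]
  115 = 1·81 + 34   → row C = row A − 1·row B = (34, 1, −1)   [check: 1·115 − 1·81 = 34]
  81 = 2·34 + 13   → row D = row B − 2·row C = (13, −2, 3)   [check: −2·115 + 3·81 = 13]
  34 = 2·13 + 8   → row E = row C − 2·row D = (8, 5, −7)   [check: 5·115 − 7·81 = 8]
  13 = 1·8 + 5   → row F = row D − 1·row E = (5, −7, 10)   [check: −7·115 + 10·81 = 5]
  8 = 1·5 + 3   → row G = row E − 1·row F = (3, 12, −17)   [check: 12·115 − 17·81 = 3]
  5 = 1·3 + 2   → row H = row F − 1·row G = (2, −19, 27)   [check: −19·115 + 27·81 = 2]
  3 = 1·2 + 1   → row I = row G − 1·row H = (1, 31, −44)   [check: 31·115 − 44·81 = 1]
  2 = 2·1 + 0   → remainder 0, stop. gcd = 1 (last nonzero row I).
The gcd is 1, so 81 is invertible mod 115. The last nonzero row gives 31·115 − 44·81 = 1, so t = −44. So 81^(−1) ≡ −44 ≡ 71 (mod 115). Verify: 81 · 71 = 5751 ≡ 1 (mod 115). ✓

Final answer: 81^(−1) ≡ 71 (mod 115)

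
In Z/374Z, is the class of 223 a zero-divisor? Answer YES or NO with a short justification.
NO

gcd(223, 374) = 1, so 223 is a unit in Z/374Z (it has a multiplicative inverse). A unit cannot be a zero-divisor: if 223·b ≡ 0 then multiplying both sides by 223^(−1) gives b ≡ 0. So 223 is not a zero-divisor.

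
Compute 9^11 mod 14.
Use repeated squaring. Binary(11) = 1011. Walk through the bits of the exponent 11 left-to-right: at each bit after the leading one, square the running value, then multiply by 9 if the bit is 1 (always reducing mod 14):
  bit 1 = 1 (leading): start with 9.
  bit 2 = 0: square 9^2 = 81 ≡ 11 (mod 14).
  bit 3 = 1: square 11^2 = 121 ≡ 9; bit is 1, so multiply 9·9 = 81 ≡ 11 (mod 14).
  bit 4 = 1: square 11^2 = 121 ≡ 9; bit is 1, so multiply 9·9 = 81 ≡ 11 (mod 14).
Final value: 9^11 ≡ 11 (mod 14).

Final answer: 11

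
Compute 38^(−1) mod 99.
Apply the extended Euclidean algorithm to (99, 38), tracking rows (r, s, t) with s·99 + t·38 = r. Each division r_prev = q·r_cur + r_new produces the new row as (previous row) − q·(current row):
  row A: (99, 1, 0)   [1·99 + 0·38 = 99]
  row B: (38, 0, 1)   [0·99 + 1·38 = 38]
  99 = 2·38 + 23   → row C = row A − 2·row B = (23, 1, −2)   [check: 1·99 − 2·38 = 23]
  38 = 1·23 + 15   → row D = row B − 1·row C = (15, −1, 3)   [check: −1·99 + 3·38 = 15]
  23 = 1·15 + 8   → row E = row C − 1·row D = (8, 2, −5)   [check: 2·99 − 5·38 = 8]
  15 = 1·8 + 7   → row F = row D − 1·row E = (7, −3, 8)   [check: −3·99 + 8·38 = 7]
  8 = 1·7 + 1   → row G = row E − 1·row F = (1, 5, −13)   [check: 5·99 − 13·38 = 1]
  7 = 7·1 + 0   → remainder 0, stop. gcd = 1 (last nonzero row G).
The gcd is 1, so 38 is invertible mod 99. The last nonzero row gives 5·99 − 13·38 = 1, so t = −13. So 38^(−1) ≡ −13 ≡ 86 (mod 99). Verify: 38 · 86 = 3268 ≡ 1 (mod 99). ✓

Final answer: 38^(−1) ≡ 86 (mod 99)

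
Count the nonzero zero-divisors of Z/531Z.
Z/531Z has 182 nonzero zero-divisors

In Z/531Z each nonzero element is either a unit (gcd with 531 is 1) or a zero-divisor (gcd > 1). The number of units is φ(531): factorise 531 = 3^2 · 59, so φ(531) = (3^2 − 3^1) · (59 − 1) = 6 · 58 = 348. The nonzero elements number 531 − 1 = 530. Hence the nonzero zero-divisors number 530 − 348 = 182.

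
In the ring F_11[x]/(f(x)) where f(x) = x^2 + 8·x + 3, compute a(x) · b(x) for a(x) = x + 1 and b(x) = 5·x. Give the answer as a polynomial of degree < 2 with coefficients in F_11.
a · b ≡ 9·x + 7 (mod f(x))

Multiply as integer polynomials: a · b = 5·x^2 + 5·x. Reducing coefficients mod 11: a · b ≡ 5·x^2 + 5·x. Now divide by f(x) = x^2 + 8·x + 3 in F_11[x], eliminating the leading term at each step:
  leading term 5·x^2: subtract (5)·f(x) = 5·x^2 + 7·x + 4, leaving 9·x + 7 (coefficients mod 11)
The degree is now < 2, so this is the remainder. Hence a · b ≡ 9·x + 7 in F_11[x]/(f).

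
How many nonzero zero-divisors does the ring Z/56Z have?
In Z/56Z each nonzero element is either a unit (gcd with 56 is 1) or a zero-divisor (gcd > 1). The number of units is φ(56): factorise 56 = 2^3 · 7, so φ(56) = (2^3 − 2^2) · (7 − 1) = 4 · 6 = 24. The nonzero elements number 56 − 1 = 55. Hence the nonzero zero-divisors number 55 − 24 = 31.

Final answer: Z/56Z has 31 nonzero zero-divisors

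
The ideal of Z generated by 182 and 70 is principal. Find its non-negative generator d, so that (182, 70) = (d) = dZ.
(182, 70) = (14); d = 14

In the PID Z, (a, b) is generated by gcd(a, b). Compute gcd(182, 70) with the extended Euclidean algorithm, tracking rows (r, s, t) with s·182 + t·70 = r:
  row A: (182, 1, 0)   [1·182 + 0·70 = 182]
  row B: (70, 0, 1)   [0·182 + 1·70 = 70]
  182 = 2·70 + 42   → row C = row A − 2·row B = (42, 1, −2)   [check: 1·182 − 2·70 = 42]
  70 = 1·42 + 28   → row D = row B − 1·row C = (28, −1, 3)   [check: −1·182 + 3·70 = 28]
  42 = 1·28 + 14   → row E = row C − 1·row D = (14, 2, −5)   [check: 2·182 − 5·70 = 14]
  28 = 2·14 + 0   → remainder 0, stop. gcd = 14 (last nonzero row E).
So gcd(182, 70) = 14, with Bézout identity 2·182 − 5·70 = 14. Containment (⊇): the Bézout identity exhibits 14 as an element of (182, 70), giving (14) ⊆ (182, 70). Containment (⊆): since 14 | 182 and 14 | 70 (182 = 14·13, 70 = 14·5), every Z-linear combination of 182 and 70 is divisible by 14, so (182, 70) ⊆ (14). Therefore (182, 70) = (14), d = 14.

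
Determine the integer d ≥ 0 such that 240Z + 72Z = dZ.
(240, 72) = (24); d = 24

In the PID Z, (a, b) is generated by gcd(a, b). Compute gcd(240, 72) with the extended Euclidean algorithm, tracking rows (r, s, t) with s·240 + t·72 = r:
  row A: (240, 1, 0)   [1·240 + 0·72 = 240]
  row B: (72, 0, 1)   [0·240 + 1·72 = 72]
  240 = 3·72 + 24   → row C = row A − 3·row B = (24, 1, −3)   [check: 1·240 − 3·72 = 24]
  72 = 3·24 + 0   → remainder 0, stop. gcd = 24 (last nonzero row C).
So gcd(240, 72) = 24, with Bézout identity 1·240 − 3·72 = 24. Containment (⊇): the Bézout identity exhibits 24 as an element of (240, 72), giving (24) ⊆ (240, 72). Containment (⊆): since 24 | 240 and 24 | 72 (240 = 24·10, 72 = 24·3), every Z-linear combination of 240 and 72 is divisible by 24, so (240, 72) ⊆ (24). Therefore (240, 72) = (24), d = 24.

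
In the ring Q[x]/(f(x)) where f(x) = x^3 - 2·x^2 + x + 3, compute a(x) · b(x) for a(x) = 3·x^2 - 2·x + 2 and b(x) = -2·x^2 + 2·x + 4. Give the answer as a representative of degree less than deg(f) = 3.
a · b ≡ 6·x^2 + 16·x + 14 (mod f(x))

First multiply in Q[x] without reducing: a · b = -6·x^4 + 10·x^3 + 4·x^2 - 4·x + 8. Now divide by f(x) = x^3 - 2·x^2 + x + 3, eliminating the leading term at each step:
  leading term -6·x^4: subtract (-6·x)·f(x) = -6·x^4 + 12·x^3 - 6·x^2 - 18·x, leaving -2·x^3 + 10·x^2 + 14·x + 8
  leading term -2·x^3: subtract (-2)·f(x) = -2·x^3 + 4·x^2 - 2·x - 6, leaving 6·x^2 + 16·x + 14
The degree is now < 3, so this is the remainder. Hence a · b ≡ 6·x^2 + 16·x + 14 in Q[x]/(f).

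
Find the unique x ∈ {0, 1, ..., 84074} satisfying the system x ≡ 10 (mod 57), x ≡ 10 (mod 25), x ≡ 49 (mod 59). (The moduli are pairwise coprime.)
x ≡ 34210 (mod 84075); the representative in [0, 84075) is 34210

The moduli 57, 25, 59 are pairwise coprime, so by the CRT there is a unique solution mod 57·25·59 = 84075.
Solve by successive substitution. Start with x ≡ 10 (mod 57).
  Combine with x ≡ 10 (mod 25): write x = 10 + 57·t and require 10 + 57·t ≡ 10 (mod 25), i.e. 57·t ≡ 10 − 10 ≡ 0 (mod 25). Since 57^(−1) ≡ 18 (mod 25) (57 ≡ 7 (mod 25)), t ≡ 18·0 ≡ 0 (mod 25). So x ≡ 10 + 57·0 = 10 (mod 1425).
  Combine with x ≡ 49 (mod 59): write x = 10 + 1425·t and require 10 + 1425·t ≡ 49 (mod 59), i.e. 1425·t ≡ 49 − 10 ≡ 39 (mod 59). Since 1425^(−1) ≡ 46 (mod 59) (1425 ≡ 9 (mod 59)), t ≡ 46·39 ≡ 24 (mod 59). So x ≡ 10 + 1425·24 = 34210 (mod 84075).
Unique solution in [0, 84075): x = 34210.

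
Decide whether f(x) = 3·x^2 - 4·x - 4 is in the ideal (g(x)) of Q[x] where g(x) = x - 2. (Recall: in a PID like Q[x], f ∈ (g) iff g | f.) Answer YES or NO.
In Q[x] the ideal (g) consists of all multiples of g, so f ∈ (g) iff g | f, i.e. iff the remainder of f on division by g is 0. Divide f by g (g is monic, so eliminate the leading term of the running remainder at each step):
  leading term 3·x^2: subtract (3·x)·g(x) = 3·x^2 - 6·x, leaving 2·x - 4
  leading term 2·x: subtract (2)·g(x) = 2·x - 4, leaving 0
The remainder is 0, so f(x) = g(x) · h(x) with h(x) = 3·x + 2. Hence g | f, i.e. f ∈ (g).

Final answer: YES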